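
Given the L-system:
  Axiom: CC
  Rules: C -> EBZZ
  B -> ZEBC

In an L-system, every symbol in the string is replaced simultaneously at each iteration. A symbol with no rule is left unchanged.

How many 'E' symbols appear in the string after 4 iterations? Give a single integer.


Step 0: CC  (0 'E')
Step 1: EBZZEBZZ  (2 'E')
Step 2: EZEBCZZEZEBCZZ  (4 'E')
Step 3: EZEZEBCEBZZZZEZEZEBCEBZZZZ  (8 'E')
Step 4: EZEZEZEBCEBZZEZEBCZZZZEZEZEZEBCEBZZEZEBCZZZZ  (14 'E')

Answer: 14


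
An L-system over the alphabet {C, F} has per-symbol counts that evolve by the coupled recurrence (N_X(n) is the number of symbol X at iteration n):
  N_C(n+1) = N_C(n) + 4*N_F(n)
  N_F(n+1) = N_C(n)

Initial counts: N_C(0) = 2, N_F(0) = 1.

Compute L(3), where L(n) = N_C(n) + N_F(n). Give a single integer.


Step 0: N_C=2, N_F=1, L=3
Step 1: N_C=6, N_F=2, L=8
Step 2: N_C=14, N_F=6, L=20
Step 3: N_C=38, N_F=14, L=52

Answer: 52


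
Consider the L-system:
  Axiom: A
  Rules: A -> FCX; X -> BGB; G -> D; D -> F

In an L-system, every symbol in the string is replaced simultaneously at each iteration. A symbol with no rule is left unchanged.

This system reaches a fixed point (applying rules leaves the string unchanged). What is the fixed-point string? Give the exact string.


Step 0: A
Step 1: FCX
Step 2: FCBGB
Step 3: FCBDB
Step 4: FCBFB
Step 5: FCBFB  (unchanged — fixed point at step 4)

Answer: FCBFB


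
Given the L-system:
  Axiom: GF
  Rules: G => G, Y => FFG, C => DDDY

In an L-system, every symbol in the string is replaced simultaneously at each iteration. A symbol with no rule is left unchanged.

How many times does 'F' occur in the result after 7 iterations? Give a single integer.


Answer: 1

Derivation:
Step 0: GF  (1 'F')
Step 1: GF  (1 'F')
Step 2: GF  (1 'F')
Step 3: GF  (1 'F')
Step 4: GF  (1 'F')
Step 5: GF  (1 'F')
Step 6: GF  (1 'F')
Step 7: GF  (1 'F')


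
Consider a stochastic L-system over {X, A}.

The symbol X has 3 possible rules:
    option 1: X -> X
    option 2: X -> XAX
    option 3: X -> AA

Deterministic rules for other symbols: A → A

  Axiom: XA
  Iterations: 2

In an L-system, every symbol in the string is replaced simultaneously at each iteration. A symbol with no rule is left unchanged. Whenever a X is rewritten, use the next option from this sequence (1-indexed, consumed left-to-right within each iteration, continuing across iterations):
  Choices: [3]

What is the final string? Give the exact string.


Answer: AAA

Derivation:
Step 0: XA
Step 1: AAA  (used choices [3])
Step 2: AAA  (used choices [])


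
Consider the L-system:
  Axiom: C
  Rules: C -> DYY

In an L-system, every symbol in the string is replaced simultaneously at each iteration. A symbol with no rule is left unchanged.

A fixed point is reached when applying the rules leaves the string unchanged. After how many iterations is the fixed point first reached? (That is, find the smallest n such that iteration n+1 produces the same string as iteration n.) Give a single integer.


Answer: 1

Derivation:
Step 0: C
Step 1: DYY
Step 2: DYY  (unchanged — fixed point at step 1)


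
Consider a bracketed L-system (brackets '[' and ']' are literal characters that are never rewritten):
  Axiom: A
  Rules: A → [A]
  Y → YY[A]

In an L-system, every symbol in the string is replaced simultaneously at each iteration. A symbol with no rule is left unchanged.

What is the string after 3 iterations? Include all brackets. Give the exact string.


Step 0: A
Step 1: [A]
Step 2: [[A]]
Step 3: [[[A]]]

Answer: [[[A]]]


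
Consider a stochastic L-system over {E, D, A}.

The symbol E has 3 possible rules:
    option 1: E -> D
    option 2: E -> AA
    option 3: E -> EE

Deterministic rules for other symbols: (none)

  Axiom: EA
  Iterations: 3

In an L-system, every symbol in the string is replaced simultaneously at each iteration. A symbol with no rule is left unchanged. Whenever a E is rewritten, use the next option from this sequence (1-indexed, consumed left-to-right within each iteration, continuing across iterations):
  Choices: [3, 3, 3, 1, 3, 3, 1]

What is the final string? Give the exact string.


Step 0: EA
Step 1: EEA  (used choices [3])
Step 2: EEEEA  (used choices [3, 3])
Step 3: DEEEEDA  (used choices [1, 3, 3, 1])

Answer: DEEEEDA


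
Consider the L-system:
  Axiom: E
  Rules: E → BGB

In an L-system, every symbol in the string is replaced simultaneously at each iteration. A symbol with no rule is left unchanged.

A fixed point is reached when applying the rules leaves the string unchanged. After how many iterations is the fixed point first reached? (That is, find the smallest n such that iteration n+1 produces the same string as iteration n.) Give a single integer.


Step 0: E
Step 1: BGB
Step 2: BGB  (unchanged — fixed point at step 1)

Answer: 1


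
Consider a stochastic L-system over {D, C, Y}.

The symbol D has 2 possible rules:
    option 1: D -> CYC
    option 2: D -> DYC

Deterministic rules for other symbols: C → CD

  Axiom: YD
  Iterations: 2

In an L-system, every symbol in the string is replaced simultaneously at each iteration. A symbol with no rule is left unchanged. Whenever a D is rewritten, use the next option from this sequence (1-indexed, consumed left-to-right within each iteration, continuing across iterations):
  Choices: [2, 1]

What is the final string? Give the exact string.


Answer: YCYCYCD

Derivation:
Step 0: YD
Step 1: YDYC  (used choices [2])
Step 2: YCYCYCD  (used choices [1])


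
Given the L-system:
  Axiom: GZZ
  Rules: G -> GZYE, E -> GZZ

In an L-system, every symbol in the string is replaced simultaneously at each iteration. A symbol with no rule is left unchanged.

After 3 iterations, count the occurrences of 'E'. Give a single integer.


Answer: 2

Derivation:
Step 0: GZZ  (0 'E')
Step 1: GZYEZZ  (1 'E')
Step 2: GZYEZYGZZZZ  (1 'E')
Step 3: GZYEZYGZZZYGZYEZZZZ  (2 'E')


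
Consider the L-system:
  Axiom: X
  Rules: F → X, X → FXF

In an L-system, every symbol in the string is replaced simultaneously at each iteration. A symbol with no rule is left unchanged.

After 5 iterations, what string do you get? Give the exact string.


Answer: FXFXFXFXFXFXFXFXFXFXFXFXFXFXFXFXFXFXFXFXFXF

Derivation:
Step 0: X
Step 1: FXF
Step 2: XFXFX
Step 3: FXFXFXFXFXF
Step 4: XFXFXFXFXFXFXFXFXFXFX
Step 5: FXFXFXFXFXFXFXFXFXFXFXFXFXFXFXFXFXFXFXFXFXF


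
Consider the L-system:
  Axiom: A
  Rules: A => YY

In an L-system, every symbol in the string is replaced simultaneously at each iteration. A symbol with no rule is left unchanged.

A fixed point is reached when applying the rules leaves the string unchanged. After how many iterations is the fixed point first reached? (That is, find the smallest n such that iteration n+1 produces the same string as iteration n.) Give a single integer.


Answer: 1

Derivation:
Step 0: A
Step 1: YY
Step 2: YY  (unchanged — fixed point at step 1)


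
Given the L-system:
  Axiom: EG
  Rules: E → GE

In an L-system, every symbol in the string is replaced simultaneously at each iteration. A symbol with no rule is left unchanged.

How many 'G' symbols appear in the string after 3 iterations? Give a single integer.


Step 0: EG  (1 'G')
Step 1: GEG  (2 'G')
Step 2: GGEG  (3 'G')
Step 3: GGGEG  (4 'G')

Answer: 4


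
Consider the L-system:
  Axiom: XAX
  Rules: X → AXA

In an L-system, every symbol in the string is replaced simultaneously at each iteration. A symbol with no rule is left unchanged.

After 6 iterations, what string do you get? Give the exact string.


Step 0: XAX
Step 1: AXAAAXA
Step 2: AAXAAAAAXAA
Step 3: AAAXAAAAAAAXAAA
Step 4: AAAAXAAAAAAAAAXAAAA
Step 5: AAAAAXAAAAAAAAAAAXAAAAA
Step 6: AAAAAAXAAAAAAAAAAAAAXAAAAAA

Answer: AAAAAAXAAAAAAAAAAAAAXAAAAAA


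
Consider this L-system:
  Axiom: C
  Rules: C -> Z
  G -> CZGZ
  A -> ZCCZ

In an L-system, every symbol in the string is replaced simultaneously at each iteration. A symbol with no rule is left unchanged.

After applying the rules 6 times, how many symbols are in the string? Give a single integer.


Answer: 1

Derivation:
Step 0: length = 1
Step 1: length = 1
Step 2: length = 1
Step 3: length = 1
Step 4: length = 1
Step 5: length = 1
Step 6: length = 1


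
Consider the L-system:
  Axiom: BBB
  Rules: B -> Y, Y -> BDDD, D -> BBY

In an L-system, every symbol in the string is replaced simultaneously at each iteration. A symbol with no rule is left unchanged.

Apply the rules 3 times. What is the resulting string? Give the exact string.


Step 0: BBB
Step 1: YYY
Step 2: BDDDBDDDBDDD
Step 3: YBBYBBYBBYYBBYBBYBBYYBBYBBYBBY

Answer: YBBYBBYBBYYBBYBBYBBYYBBYBBYBBY


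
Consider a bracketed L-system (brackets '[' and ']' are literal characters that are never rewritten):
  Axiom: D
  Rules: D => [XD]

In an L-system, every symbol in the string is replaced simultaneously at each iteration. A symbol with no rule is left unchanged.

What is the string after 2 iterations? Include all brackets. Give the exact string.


Step 0: D
Step 1: [XD]
Step 2: [X[XD]]

Answer: [X[XD]]


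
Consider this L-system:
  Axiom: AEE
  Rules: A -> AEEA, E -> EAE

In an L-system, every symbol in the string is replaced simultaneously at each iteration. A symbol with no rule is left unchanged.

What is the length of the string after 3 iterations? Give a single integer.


Answer: 116

Derivation:
Step 0: length = 3
Step 1: length = 10
Step 2: length = 34
Step 3: length = 116


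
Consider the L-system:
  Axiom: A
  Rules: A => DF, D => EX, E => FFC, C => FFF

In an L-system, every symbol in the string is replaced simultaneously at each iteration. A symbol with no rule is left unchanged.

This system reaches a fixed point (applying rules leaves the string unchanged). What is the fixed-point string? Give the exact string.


Answer: FFFFFXF

Derivation:
Step 0: A
Step 1: DF
Step 2: EXF
Step 3: FFCXF
Step 4: FFFFFXF
Step 5: FFFFFXF  (unchanged — fixed point at step 4)


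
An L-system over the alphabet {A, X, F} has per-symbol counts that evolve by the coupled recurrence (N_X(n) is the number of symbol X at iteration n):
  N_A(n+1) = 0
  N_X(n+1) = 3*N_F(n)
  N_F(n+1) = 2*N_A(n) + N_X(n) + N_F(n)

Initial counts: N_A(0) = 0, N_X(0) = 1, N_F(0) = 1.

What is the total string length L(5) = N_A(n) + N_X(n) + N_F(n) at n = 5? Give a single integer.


Answer: 137

Derivation:
Step 0: N_A=0, N_X=1, N_F=1, L=2
Step 1: N_A=0, N_X=3, N_F=2, L=5
Step 2: N_A=0, N_X=6, N_F=5, L=11
Step 3: N_A=0, N_X=15, N_F=11, L=26
Step 4: N_A=0, N_X=33, N_F=26, L=59
Step 5: N_A=0, N_X=78, N_F=59, L=137


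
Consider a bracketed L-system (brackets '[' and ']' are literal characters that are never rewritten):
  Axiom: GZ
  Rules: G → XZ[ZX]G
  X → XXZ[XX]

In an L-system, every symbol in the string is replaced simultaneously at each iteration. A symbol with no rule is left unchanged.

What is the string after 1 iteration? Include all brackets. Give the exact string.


Step 0: GZ
Step 1: XZ[ZX]GZ

Answer: XZ[ZX]GZ


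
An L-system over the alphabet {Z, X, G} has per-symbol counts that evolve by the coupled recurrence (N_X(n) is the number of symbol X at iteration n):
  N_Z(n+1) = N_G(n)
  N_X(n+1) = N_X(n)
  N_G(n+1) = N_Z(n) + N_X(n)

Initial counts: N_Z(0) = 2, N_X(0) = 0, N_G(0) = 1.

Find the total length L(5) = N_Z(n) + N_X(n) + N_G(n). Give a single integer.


Answer: 3

Derivation:
Step 0: N_Z=2, N_X=0, N_G=1, L=3
Step 1: N_Z=1, N_X=0, N_G=2, L=3
Step 2: N_Z=2, N_X=0, N_G=1, L=3
Step 3: N_Z=1, N_X=0, N_G=2, L=3
Step 4: N_Z=2, N_X=0, N_G=1, L=3
Step 5: N_Z=1, N_X=0, N_G=2, L=3


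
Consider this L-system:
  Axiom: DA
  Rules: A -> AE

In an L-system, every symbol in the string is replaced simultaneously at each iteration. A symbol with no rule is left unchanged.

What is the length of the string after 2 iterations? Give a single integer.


Step 0: length = 2
Step 1: length = 3
Step 2: length = 4

Answer: 4


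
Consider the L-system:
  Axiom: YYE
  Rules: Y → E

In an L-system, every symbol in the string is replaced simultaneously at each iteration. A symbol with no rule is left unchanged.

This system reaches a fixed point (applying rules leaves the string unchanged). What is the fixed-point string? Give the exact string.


Step 0: YYE
Step 1: EEE
Step 2: EEE  (unchanged — fixed point at step 1)

Answer: EEE


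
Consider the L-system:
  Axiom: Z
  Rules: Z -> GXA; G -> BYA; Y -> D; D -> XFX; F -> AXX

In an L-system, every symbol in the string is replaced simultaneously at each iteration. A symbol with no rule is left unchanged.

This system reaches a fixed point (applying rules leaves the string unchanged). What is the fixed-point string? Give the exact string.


Step 0: Z
Step 1: GXA
Step 2: BYAXA
Step 3: BDAXA
Step 4: BXFXAXA
Step 5: BXAXXXAXA
Step 6: BXAXXXAXA  (unchanged — fixed point at step 5)

Answer: BXAXXXAXA


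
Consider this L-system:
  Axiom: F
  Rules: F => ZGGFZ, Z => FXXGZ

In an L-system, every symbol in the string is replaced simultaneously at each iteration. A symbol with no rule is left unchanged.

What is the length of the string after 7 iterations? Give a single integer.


Step 0: length = 1
Step 1: length = 5
Step 2: length = 17
Step 3: length = 45
Step 4: length = 113
Step 5: length = 277
Step 6: length = 673
Step 7: length = 1629

Answer: 1629


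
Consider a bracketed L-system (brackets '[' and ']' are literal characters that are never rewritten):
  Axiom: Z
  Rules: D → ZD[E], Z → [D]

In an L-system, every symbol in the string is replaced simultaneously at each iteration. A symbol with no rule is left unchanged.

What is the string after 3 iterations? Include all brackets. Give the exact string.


Step 0: Z
Step 1: [D]
Step 2: [ZD[E]]
Step 3: [[D]ZD[E][E]]

Answer: [[D]ZD[E][E]]


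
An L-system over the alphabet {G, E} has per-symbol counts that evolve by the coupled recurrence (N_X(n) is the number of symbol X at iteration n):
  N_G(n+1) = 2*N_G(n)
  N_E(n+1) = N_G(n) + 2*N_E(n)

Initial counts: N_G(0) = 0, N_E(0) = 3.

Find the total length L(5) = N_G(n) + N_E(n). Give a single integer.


Step 0: N_G=0, N_E=3, L=3
Step 1: N_G=0, N_E=6, L=6
Step 2: N_G=0, N_E=12, L=12
Step 3: N_G=0, N_E=24, L=24
Step 4: N_G=0, N_E=48, L=48
Step 5: N_G=0, N_E=96, L=96

Answer: 96


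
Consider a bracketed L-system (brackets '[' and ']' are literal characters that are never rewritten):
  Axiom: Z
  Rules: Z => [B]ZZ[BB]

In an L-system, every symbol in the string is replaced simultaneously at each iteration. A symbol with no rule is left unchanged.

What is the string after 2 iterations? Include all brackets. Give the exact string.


Answer: [B][B]ZZ[BB][B]ZZ[BB][BB]

Derivation:
Step 0: Z
Step 1: [B]ZZ[BB]
Step 2: [B][B]ZZ[BB][B]ZZ[BB][BB]


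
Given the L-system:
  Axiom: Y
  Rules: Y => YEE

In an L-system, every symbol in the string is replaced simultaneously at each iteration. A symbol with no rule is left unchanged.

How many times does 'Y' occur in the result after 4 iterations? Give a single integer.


Answer: 1

Derivation:
Step 0: Y  (1 'Y')
Step 1: YEE  (1 'Y')
Step 2: YEEEE  (1 'Y')
Step 3: YEEEEEE  (1 'Y')
Step 4: YEEEEEEEE  (1 'Y')


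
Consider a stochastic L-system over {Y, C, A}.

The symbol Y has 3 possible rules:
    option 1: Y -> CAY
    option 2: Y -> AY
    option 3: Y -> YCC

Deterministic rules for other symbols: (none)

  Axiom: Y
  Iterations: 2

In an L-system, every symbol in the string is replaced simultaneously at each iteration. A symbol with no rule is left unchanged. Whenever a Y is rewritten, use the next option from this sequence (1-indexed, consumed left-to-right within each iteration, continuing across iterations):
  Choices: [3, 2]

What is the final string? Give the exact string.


Step 0: Y
Step 1: YCC  (used choices [3])
Step 2: AYCC  (used choices [2])

Answer: AYCC


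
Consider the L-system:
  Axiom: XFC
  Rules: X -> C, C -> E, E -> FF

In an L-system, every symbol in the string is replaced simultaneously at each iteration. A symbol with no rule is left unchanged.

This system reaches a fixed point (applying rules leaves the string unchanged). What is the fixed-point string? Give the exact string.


Step 0: XFC
Step 1: CFE
Step 2: EFFF
Step 3: FFFFF
Step 4: FFFFF  (unchanged — fixed point at step 3)

Answer: FFFFF


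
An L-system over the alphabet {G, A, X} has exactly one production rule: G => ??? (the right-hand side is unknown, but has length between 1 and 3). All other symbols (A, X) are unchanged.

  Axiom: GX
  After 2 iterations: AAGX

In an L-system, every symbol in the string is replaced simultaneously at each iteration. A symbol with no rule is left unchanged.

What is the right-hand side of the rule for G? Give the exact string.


Trying G => AG:
  Step 0: GX
  Step 1: AGX
  Step 2: AAGX
Matches the given result.

Answer: AG


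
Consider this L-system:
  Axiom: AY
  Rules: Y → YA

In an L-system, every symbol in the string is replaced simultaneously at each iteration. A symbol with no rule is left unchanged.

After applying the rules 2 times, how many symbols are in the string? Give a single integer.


Answer: 4

Derivation:
Step 0: length = 2
Step 1: length = 3
Step 2: length = 4


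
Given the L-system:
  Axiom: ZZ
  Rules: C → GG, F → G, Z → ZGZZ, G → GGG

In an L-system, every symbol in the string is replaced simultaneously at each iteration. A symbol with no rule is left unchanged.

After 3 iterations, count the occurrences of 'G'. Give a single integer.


Answer: 54

Derivation:
Step 0: ZZ  (0 'G')
Step 1: ZGZZZGZZ  (2 'G')
Step 2: ZGZZGGGZGZZZGZZZGZZGGGZGZZZGZZ  (12 'G')
Step 3: ZGZZGGGZGZZZGZZGGGGGGGGGZGZZGGGZGZZZGZZZGZZGGGZGZZZGZZZGZZGGGZGZZZGZZGGGGGGGGGZGZZGGGZGZZZGZZZGZZGGGZGZZZGZZ  (54 'G')


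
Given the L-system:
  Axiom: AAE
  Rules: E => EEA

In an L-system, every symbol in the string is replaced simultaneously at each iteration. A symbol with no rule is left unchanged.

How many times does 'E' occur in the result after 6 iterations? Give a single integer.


Step 0: AAE  (1 'E')
Step 1: AAEEA  (2 'E')
Step 2: AAEEAEEAA  (4 'E')
Step 3: AAEEAEEAAEEAEEAAA  (8 'E')
Step 4: AAEEAEEAAEEAEEAAAEEAEEAAEEAEEAAAA  (16 'E')
Step 5: AAEEAEEAAEEAEEAAAEEAEEAAEEAEEAAAAEEAEEAAEEAEEAAAEEAEEAAEEAEEAAAAA  (32 'E')
Step 6: AAEEAEEAAEEAEEAAAEEAEEAAEEAEEAAAAEEAEEAAEEAEEAAAEEAEEAAEEAEEAAAAAEEAEEAAEEAEEAAAEEAEEAAEEAEEAAAAEEAEEAAEEAEEAAAEEAEEAAEEAEEAAAAAA  (64 'E')

Answer: 64


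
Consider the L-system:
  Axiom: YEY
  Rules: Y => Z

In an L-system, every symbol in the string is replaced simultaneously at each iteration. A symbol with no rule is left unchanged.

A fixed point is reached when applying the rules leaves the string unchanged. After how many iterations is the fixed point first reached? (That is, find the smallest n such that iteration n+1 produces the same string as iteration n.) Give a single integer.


Answer: 1

Derivation:
Step 0: YEY
Step 1: ZEZ
Step 2: ZEZ  (unchanged — fixed point at step 1)


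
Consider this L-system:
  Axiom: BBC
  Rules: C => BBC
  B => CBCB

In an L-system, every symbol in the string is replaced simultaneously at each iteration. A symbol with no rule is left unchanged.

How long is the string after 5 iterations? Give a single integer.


Answer: 1763

Derivation:
Step 0: length = 3
Step 1: length = 11
Step 2: length = 39
Step 3: length = 139
Step 4: length = 495
Step 5: length = 1763


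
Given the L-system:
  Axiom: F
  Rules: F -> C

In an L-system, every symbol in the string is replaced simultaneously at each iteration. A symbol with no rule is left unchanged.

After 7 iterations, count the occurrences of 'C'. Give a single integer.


Answer: 1

Derivation:
Step 0: F  (0 'C')
Step 1: C  (1 'C')
Step 2: C  (1 'C')
Step 3: C  (1 'C')
Step 4: C  (1 'C')
Step 5: C  (1 'C')
Step 6: C  (1 'C')
Step 7: C  (1 'C')


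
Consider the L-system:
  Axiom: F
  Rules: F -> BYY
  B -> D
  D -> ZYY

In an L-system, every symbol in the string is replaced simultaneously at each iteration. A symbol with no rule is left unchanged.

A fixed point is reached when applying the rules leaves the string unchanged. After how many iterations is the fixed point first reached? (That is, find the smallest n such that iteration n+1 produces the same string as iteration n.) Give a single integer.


Step 0: F
Step 1: BYY
Step 2: DYY
Step 3: ZYYYY
Step 4: ZYYYY  (unchanged — fixed point at step 3)

Answer: 3


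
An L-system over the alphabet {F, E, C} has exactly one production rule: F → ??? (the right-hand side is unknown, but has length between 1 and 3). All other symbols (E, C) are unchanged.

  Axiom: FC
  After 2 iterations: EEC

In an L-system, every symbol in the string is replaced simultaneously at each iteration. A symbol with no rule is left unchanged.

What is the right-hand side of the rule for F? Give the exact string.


Answer: EE

Derivation:
Trying F → EE:
  Step 0: FC
  Step 1: EEC
  Step 2: EEC
Matches the given result.


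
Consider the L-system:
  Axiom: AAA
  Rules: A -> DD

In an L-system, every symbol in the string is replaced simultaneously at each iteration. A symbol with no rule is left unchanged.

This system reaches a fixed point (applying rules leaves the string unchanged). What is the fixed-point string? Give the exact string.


Answer: DDDDDD

Derivation:
Step 0: AAA
Step 1: DDDDDD
Step 2: DDDDDD  (unchanged — fixed point at step 1)


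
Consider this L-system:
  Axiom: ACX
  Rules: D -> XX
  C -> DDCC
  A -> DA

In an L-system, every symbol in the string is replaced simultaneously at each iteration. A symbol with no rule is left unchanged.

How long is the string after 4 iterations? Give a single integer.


Answer: 69

Derivation:
Step 0: length = 3
Step 1: length = 7
Step 2: length = 17
Step 3: length = 35
Step 4: length = 69


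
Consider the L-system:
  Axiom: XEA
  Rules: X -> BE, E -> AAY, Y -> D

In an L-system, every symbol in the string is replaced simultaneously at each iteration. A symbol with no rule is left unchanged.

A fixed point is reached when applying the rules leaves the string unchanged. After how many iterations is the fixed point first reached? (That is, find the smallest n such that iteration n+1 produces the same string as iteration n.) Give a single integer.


Answer: 3

Derivation:
Step 0: XEA
Step 1: BEAAYA
Step 2: BAAYAADA
Step 3: BAADAADA
Step 4: BAADAADA  (unchanged — fixed point at step 3)


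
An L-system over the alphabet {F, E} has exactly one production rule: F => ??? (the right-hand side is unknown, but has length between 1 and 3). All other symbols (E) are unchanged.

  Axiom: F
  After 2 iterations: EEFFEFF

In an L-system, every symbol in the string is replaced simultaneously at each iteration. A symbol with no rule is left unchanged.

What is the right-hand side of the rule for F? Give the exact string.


Trying F => EFF:
  Step 0: F
  Step 1: EFF
  Step 2: EEFFEFF
Matches the given result.

Answer: EFF


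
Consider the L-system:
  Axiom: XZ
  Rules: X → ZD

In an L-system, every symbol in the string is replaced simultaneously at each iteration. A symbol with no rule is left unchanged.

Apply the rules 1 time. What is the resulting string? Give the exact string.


Answer: ZDZ

Derivation:
Step 0: XZ
Step 1: ZDZ


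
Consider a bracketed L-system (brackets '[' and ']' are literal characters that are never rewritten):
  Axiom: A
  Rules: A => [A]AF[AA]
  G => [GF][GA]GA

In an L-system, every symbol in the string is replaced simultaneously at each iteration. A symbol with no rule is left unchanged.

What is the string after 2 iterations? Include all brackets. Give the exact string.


Step 0: A
Step 1: [A]AF[AA]
Step 2: [[A]AF[AA]][A]AF[AA]F[[A]AF[AA][A]AF[AA]]

Answer: [[A]AF[AA]][A]AF[AA]F[[A]AF[AA][A]AF[AA]]


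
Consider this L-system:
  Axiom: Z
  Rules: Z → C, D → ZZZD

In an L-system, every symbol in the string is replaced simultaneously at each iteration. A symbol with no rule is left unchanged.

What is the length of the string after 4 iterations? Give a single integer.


Answer: 1

Derivation:
Step 0: length = 1
Step 1: length = 1
Step 2: length = 1
Step 3: length = 1
Step 4: length = 1


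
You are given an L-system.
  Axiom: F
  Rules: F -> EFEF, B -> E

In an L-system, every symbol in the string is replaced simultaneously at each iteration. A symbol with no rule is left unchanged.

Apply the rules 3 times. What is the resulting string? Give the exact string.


Step 0: F
Step 1: EFEF
Step 2: EEFEFEEFEF
Step 3: EEEFEFEEFEFEEEFEFEEFEF

Answer: EEEFEFEEFEFEEEFEFEEFEF


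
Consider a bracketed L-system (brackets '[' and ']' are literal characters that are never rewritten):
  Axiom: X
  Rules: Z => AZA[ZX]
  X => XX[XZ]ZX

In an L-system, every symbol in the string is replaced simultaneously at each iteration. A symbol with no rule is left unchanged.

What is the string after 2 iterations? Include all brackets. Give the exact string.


Step 0: X
Step 1: XX[XZ]ZX
Step 2: XX[XZ]ZXXX[XZ]ZX[XX[XZ]ZXAZA[ZX]]AZA[ZX]XX[XZ]ZX

Answer: XX[XZ]ZXXX[XZ]ZX[XX[XZ]ZXAZA[ZX]]AZA[ZX]XX[XZ]ZX


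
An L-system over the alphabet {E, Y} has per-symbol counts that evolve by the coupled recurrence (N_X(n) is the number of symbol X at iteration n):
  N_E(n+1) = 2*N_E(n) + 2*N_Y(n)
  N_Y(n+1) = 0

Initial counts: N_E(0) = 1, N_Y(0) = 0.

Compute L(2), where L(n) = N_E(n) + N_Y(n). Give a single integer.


Answer: 4

Derivation:
Step 0: N_E=1, N_Y=0, L=1
Step 1: N_E=2, N_Y=0, L=2
Step 2: N_E=4, N_Y=0, L=4


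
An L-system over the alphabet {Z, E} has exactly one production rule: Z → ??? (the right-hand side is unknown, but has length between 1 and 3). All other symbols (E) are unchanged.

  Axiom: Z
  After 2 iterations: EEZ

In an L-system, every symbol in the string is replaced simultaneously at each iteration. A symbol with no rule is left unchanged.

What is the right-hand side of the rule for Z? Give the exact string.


Answer: EZ

Derivation:
Trying Z → EZ:
  Step 0: Z
  Step 1: EZ
  Step 2: EEZ
Matches the given result.


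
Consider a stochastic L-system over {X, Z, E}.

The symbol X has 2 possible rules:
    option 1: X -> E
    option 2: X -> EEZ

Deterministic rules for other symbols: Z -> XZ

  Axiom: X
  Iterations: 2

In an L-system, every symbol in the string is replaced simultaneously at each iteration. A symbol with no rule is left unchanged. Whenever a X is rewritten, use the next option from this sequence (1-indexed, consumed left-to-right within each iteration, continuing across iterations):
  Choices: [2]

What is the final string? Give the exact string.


Step 0: X
Step 1: EEZ  (used choices [2])
Step 2: EEXZ  (used choices [])

Answer: EEXZ


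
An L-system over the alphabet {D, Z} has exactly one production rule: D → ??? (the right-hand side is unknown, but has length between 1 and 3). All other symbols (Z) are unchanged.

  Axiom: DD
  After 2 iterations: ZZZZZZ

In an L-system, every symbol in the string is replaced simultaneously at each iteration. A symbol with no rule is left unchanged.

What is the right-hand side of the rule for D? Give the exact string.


Answer: ZZZ

Derivation:
Trying D → ZZZ:
  Step 0: DD
  Step 1: ZZZZZZ
  Step 2: ZZZZZZ
Matches the given result.


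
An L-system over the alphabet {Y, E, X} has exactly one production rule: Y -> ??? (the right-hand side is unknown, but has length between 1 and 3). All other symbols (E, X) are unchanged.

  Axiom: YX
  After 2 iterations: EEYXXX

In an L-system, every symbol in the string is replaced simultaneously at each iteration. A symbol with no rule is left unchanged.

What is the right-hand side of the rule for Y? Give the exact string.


Trying Y -> EYX:
  Step 0: YX
  Step 1: EYXX
  Step 2: EEYXXX
Matches the given result.

Answer: EYX


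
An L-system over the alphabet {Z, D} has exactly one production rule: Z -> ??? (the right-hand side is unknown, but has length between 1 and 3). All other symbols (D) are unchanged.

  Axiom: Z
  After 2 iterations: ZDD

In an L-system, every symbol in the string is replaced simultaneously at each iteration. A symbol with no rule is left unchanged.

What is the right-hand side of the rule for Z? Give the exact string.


Answer: ZD

Derivation:
Trying Z -> ZD:
  Step 0: Z
  Step 1: ZD
  Step 2: ZDD
Matches the given result.


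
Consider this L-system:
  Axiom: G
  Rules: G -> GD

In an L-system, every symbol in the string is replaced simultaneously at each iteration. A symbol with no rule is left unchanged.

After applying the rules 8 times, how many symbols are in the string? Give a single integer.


Answer: 9

Derivation:
Step 0: length = 1
Step 1: length = 2
Step 2: length = 3
Step 3: length = 4
Step 4: length = 5
Step 5: length = 6
Step 6: length = 7
Step 7: length = 8
Step 8: length = 9


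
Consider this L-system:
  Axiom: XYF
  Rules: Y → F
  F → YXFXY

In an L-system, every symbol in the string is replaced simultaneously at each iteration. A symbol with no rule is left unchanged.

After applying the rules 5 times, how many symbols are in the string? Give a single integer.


Answer: 127

Derivation:
Step 0: length = 3
Step 1: length = 7
Step 2: length = 15
Step 3: length = 31
Step 4: length = 63
Step 5: length = 127


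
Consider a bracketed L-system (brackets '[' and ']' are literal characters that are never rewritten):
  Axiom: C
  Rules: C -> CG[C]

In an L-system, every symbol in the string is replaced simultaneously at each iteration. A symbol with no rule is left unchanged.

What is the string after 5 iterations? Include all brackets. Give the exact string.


Step 0: C
Step 1: CG[C]
Step 2: CG[C]G[CG[C]]
Step 3: CG[C]G[CG[C]]G[CG[C]G[CG[C]]]
Step 4: CG[C]G[CG[C]]G[CG[C]G[CG[C]]]G[CG[C]G[CG[C]]G[CG[C]G[CG[C]]]]
Step 5: CG[C]G[CG[C]]G[CG[C]G[CG[C]]]G[CG[C]G[CG[C]]G[CG[C]G[CG[C]]]]G[CG[C]G[CG[C]]G[CG[C]G[CG[C]]]G[CG[C]G[CG[C]]G[CG[C]G[CG[C]]]]]

Answer: CG[C]G[CG[C]]G[CG[C]G[CG[C]]]G[CG[C]G[CG[C]]G[CG[C]G[CG[C]]]]G[CG[C]G[CG[C]]G[CG[C]G[CG[C]]]G[CG[C]G[CG[C]]G[CG[C]G[CG[C]]]]]


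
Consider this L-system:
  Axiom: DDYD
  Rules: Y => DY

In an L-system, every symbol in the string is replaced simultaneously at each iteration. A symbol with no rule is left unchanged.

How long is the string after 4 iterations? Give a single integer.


Answer: 8

Derivation:
Step 0: length = 4
Step 1: length = 5
Step 2: length = 6
Step 3: length = 7
Step 4: length = 8


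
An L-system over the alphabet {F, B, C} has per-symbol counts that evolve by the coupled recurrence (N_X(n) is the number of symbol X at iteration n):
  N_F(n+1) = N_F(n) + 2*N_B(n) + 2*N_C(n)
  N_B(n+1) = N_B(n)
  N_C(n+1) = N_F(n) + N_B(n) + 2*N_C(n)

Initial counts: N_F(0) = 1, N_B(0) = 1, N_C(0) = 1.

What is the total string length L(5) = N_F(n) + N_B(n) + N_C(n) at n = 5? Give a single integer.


Answer: 810

Derivation:
Step 0: N_F=1, N_B=1, N_C=1, L=3
Step 1: N_F=5, N_B=1, N_C=4, L=10
Step 2: N_F=15, N_B=1, N_C=14, L=30
Step 3: N_F=45, N_B=1, N_C=44, L=90
Step 4: N_F=135, N_B=1, N_C=134, L=270
Step 5: N_F=405, N_B=1, N_C=404, L=810


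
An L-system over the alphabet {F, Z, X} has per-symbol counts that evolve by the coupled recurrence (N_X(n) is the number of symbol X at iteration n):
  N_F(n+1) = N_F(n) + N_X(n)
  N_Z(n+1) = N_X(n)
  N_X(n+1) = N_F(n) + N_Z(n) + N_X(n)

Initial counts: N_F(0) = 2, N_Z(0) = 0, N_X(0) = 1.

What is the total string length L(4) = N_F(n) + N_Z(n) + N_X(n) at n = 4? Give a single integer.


Answer: 81

Derivation:
Step 0: N_F=2, N_Z=0, N_X=1, L=3
Step 1: N_F=3, N_Z=1, N_X=3, L=7
Step 2: N_F=6, N_Z=3, N_X=7, L=16
Step 3: N_F=13, N_Z=7, N_X=16, L=36
Step 4: N_F=29, N_Z=16, N_X=36, L=81


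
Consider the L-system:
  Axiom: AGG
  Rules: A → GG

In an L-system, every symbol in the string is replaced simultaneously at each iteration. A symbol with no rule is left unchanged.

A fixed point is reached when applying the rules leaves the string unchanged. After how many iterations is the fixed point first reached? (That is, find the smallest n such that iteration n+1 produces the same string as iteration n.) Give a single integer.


Answer: 1

Derivation:
Step 0: AGG
Step 1: GGGG
Step 2: GGGG  (unchanged — fixed point at step 1)


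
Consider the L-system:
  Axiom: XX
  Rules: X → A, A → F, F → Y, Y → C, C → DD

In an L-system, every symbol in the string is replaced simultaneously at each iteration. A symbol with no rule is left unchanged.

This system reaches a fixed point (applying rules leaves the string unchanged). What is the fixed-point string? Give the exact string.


Step 0: XX
Step 1: AA
Step 2: FF
Step 3: YY
Step 4: CC
Step 5: DDDD
Step 6: DDDD  (unchanged — fixed point at step 5)

Answer: DDDD


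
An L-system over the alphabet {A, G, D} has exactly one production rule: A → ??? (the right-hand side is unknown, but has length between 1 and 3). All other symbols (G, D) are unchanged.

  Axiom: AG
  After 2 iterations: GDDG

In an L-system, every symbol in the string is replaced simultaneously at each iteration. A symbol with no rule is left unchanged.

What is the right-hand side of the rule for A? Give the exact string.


Answer: GDD

Derivation:
Trying A → GDD:
  Step 0: AG
  Step 1: GDDG
  Step 2: GDDG
Matches the given result.


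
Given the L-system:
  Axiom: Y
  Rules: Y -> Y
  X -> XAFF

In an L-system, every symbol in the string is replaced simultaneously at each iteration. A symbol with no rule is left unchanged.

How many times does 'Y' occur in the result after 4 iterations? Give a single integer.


Answer: 1

Derivation:
Step 0: Y  (1 'Y')
Step 1: Y  (1 'Y')
Step 2: Y  (1 'Y')
Step 3: Y  (1 'Y')
Step 4: Y  (1 'Y')


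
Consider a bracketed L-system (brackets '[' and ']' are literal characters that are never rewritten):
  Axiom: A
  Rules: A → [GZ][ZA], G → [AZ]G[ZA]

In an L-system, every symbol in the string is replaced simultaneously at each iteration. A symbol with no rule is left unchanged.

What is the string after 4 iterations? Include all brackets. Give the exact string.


Step 0: A
Step 1: [GZ][ZA]
Step 2: [[AZ]G[ZA]Z][Z[GZ][ZA]]
Step 3: [[[GZ][ZA]Z][AZ]G[ZA][Z[GZ][ZA]]Z][Z[[AZ]G[ZA]Z][Z[GZ][ZA]]]
Step 4: [[[[AZ]G[ZA]Z][Z[GZ][ZA]]Z][[GZ][ZA]Z][AZ]G[ZA][Z[GZ][ZA]][Z[[AZ]G[ZA]Z][Z[GZ][ZA]]]Z][Z[[[GZ][ZA]Z][AZ]G[ZA][Z[GZ][ZA]]Z][Z[[AZ]G[ZA]Z][Z[GZ][ZA]]]]

Answer: [[[[AZ]G[ZA]Z][Z[GZ][ZA]]Z][[GZ][ZA]Z][AZ]G[ZA][Z[GZ][ZA]][Z[[AZ]G[ZA]Z][Z[GZ][ZA]]]Z][Z[[[GZ][ZA]Z][AZ]G[ZA][Z[GZ][ZA]]Z][Z[[AZ]G[ZA]Z][Z[GZ][ZA]]]]


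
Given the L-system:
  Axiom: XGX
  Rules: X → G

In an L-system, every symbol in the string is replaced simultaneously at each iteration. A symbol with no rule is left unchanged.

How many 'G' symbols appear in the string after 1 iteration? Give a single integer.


Answer: 3

Derivation:
Step 0: XGX  (1 'G')
Step 1: GGG  (3 'G')


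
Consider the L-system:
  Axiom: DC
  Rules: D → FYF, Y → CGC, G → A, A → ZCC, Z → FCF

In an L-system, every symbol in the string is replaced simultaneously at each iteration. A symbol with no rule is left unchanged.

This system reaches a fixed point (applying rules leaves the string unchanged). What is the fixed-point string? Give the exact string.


Step 0: DC
Step 1: FYFC
Step 2: FCGCFC
Step 3: FCACFC
Step 4: FCZCCCFC
Step 5: FCFCFCCCFC
Step 6: FCFCFCCCFC  (unchanged — fixed point at step 5)

Answer: FCFCFCCCFC


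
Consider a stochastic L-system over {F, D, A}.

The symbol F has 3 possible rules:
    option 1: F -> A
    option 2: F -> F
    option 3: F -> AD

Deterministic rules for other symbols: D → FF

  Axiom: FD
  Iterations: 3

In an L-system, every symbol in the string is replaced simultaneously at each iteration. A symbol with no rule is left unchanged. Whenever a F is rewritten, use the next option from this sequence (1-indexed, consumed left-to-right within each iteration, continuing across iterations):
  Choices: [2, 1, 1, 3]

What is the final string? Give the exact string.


Answer: AAAFF

Derivation:
Step 0: FD
Step 1: FFF  (used choices [2])
Step 2: AAAD  (used choices [1, 1, 3])
Step 3: AAAFF  (used choices [])


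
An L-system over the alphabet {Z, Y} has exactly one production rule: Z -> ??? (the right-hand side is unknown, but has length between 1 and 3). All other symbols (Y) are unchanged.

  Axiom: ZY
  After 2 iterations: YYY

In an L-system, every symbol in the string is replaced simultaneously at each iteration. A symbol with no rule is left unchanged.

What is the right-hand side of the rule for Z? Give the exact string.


Answer: YY

Derivation:
Trying Z -> YY:
  Step 0: ZY
  Step 1: YYY
  Step 2: YYY
Matches the given result.


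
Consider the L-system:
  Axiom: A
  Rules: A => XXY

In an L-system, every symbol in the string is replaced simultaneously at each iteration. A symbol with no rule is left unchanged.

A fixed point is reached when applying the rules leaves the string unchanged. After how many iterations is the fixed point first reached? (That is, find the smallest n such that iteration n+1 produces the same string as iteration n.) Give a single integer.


Answer: 1

Derivation:
Step 0: A
Step 1: XXY
Step 2: XXY  (unchanged — fixed point at step 1)


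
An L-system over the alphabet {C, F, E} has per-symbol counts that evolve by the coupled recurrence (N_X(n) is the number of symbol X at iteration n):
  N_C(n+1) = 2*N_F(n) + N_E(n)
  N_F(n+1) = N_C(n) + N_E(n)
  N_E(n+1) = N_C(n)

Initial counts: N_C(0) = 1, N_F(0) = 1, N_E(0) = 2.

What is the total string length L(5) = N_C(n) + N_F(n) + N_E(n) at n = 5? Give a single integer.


Answer: 128

Derivation:
Step 0: N_C=1, N_F=1, N_E=2, L=4
Step 1: N_C=4, N_F=3, N_E=1, L=8
Step 2: N_C=7, N_F=5, N_E=4, L=16
Step 3: N_C=14, N_F=11, N_E=7, L=32
Step 4: N_C=29, N_F=21, N_E=14, L=64
Step 5: N_C=56, N_F=43, N_E=29, L=128


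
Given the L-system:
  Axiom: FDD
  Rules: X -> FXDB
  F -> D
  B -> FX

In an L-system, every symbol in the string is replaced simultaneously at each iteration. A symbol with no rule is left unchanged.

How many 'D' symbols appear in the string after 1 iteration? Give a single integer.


Step 0: FDD  (2 'D')
Step 1: DDD  (3 'D')

Answer: 3


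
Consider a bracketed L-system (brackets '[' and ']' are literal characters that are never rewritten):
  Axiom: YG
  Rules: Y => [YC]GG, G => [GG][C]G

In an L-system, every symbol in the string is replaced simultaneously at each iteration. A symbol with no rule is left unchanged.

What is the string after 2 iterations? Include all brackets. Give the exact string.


Answer: [[YC]GGC][GG][C]G[GG][C]G[[GG][C]G[GG][C]G][C][GG][C]G

Derivation:
Step 0: YG
Step 1: [YC]GG[GG][C]G
Step 2: [[YC]GGC][GG][C]G[GG][C]G[[GG][C]G[GG][C]G][C][GG][C]G


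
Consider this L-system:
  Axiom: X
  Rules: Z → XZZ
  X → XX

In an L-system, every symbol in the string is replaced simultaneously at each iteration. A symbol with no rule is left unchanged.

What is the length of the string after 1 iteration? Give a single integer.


Step 0: length = 1
Step 1: length = 2

Answer: 2


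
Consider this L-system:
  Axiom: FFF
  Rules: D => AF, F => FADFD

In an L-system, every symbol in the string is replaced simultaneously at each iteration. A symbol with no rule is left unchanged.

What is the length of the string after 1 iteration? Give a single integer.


Step 0: length = 3
Step 1: length = 15

Answer: 15


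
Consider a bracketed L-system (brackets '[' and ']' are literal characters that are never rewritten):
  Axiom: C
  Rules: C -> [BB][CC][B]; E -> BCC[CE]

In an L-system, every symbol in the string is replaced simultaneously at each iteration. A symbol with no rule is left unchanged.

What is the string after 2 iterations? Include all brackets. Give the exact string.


Answer: [BB][[BB][CC][B][BB][CC][B]][B]

Derivation:
Step 0: C
Step 1: [BB][CC][B]
Step 2: [BB][[BB][CC][B][BB][CC][B]][B]


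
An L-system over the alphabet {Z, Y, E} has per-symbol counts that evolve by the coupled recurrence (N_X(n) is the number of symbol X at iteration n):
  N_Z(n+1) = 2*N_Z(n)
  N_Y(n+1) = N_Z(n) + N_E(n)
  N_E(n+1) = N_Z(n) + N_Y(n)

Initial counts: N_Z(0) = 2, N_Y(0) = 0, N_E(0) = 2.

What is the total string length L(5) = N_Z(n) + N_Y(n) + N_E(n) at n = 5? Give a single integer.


Step 0: N_Z=2, N_Y=0, N_E=2, L=4
Step 1: N_Z=4, N_Y=4, N_E=2, L=10
Step 2: N_Z=8, N_Y=6, N_E=8, L=22
Step 3: N_Z=16, N_Y=16, N_E=14, L=46
Step 4: N_Z=32, N_Y=30, N_E=32, L=94
Step 5: N_Z=64, N_Y=64, N_E=62, L=190

Answer: 190
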